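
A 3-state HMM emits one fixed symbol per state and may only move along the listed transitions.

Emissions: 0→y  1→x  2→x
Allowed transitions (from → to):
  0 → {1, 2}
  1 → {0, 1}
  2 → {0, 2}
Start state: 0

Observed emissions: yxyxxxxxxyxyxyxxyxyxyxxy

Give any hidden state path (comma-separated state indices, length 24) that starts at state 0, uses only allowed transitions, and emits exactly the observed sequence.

0,2,0,2,2,2,2,2,2,0,1,0,2,0,2,2,0,1,0,1,0,2,2,0

  0: obs=y cand={0} pick 0 [start]
  1: obs=x cand={1,2} pick 2 [0->2 ok]
  2: obs=y cand={0} pick 0 [2->0 ok]
  3: obs=x cand={1,2} pick 2 [0->2 ok]
  4: obs=x cand={1,2} pick 2 [2->2 ok]
  5: obs=x cand={1,2} pick 2 [2->2 ok]
  6: obs=x cand={1,2} pick 2 [2->2 ok]
  7: obs=x cand={1,2} pick 2 [2->2 ok]
  8: obs=x cand={1,2} pick 2 [2->2 ok]
  9: obs=y cand={0} pick 0 [2->0 ok]
  10: obs=x cand={1,2} pick 1 [0->1 ok]
  11: obs=y cand={0} pick 0 [1->0 ok]
  12: obs=x cand={1,2} pick 2 [0->2 ok]
  13: obs=y cand={0} pick 0 [2->0 ok]
  14: obs=x cand={1,2} pick 2 [0->2 ok]
  15: obs=x cand={1,2} pick 2 [2->2 ok]
  16: obs=y cand={0} pick 0 [2->0 ok]
  17: obs=x cand={1,2} pick 1 [0->1 ok]
  18: obs=y cand={0} pick 0 [1->0 ok]
  19: obs=x cand={1,2} pick 1 [0->1 ok]
  20: obs=y cand={0} pick 0 [1->0 ok]
  21: obs=x cand={1,2} pick 2 [0->2 ok]
  22: obs=x cand={1,2} pick 2 [2->2 ok]
  23: obs=y cand={0} pick 0 [2->0 ok]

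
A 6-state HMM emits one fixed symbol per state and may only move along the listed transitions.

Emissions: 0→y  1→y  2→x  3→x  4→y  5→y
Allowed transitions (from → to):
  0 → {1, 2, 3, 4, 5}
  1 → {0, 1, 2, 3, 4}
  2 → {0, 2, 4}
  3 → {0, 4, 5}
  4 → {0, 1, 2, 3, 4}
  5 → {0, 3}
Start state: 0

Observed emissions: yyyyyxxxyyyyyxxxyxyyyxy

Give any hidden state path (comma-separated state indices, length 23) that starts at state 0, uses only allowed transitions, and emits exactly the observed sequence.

0,1,4,0,4,2,2,2,4,1,0,5,0,2,2,2,4,3,0,1,1,3,4

  t0 'y' -> {0,1,4,5}, take 0 (start)
  t1 'y' -> {0,1,4,5}, take 1 (0->1 ok)
  t2 'y' -> {0,1,4,5}, take 4 (1->4 ok)
  t3 'y' -> {0,1,4,5}, take 0 (4->0 ok)
  t4 'y' -> {0,1,4,5}, take 4 (0->4 ok)
  t5 'x' -> {2,3}, take 2 (4->2 ok)
  t6 'x' -> {2,3}, take 2 (2->2 ok)
  t7 'x' -> {2,3}, take 2 (2->2 ok)
  t8 'y' -> {0,1,4,5}, take 4 (2->4 ok)
  t9 'y' -> {0,1,4,5}, take 1 (4->1 ok)
  t10 'y' -> {0,1,4,5}, take 0 (1->0 ok)
  t11 'y' -> {0,1,4,5}, take 5 (0->5 ok)
  t12 'y' -> {0,1,4,5}, take 0 (5->0 ok)
  t13 'x' -> {2,3}, take 2 (0->2 ok)
  t14 'x' -> {2,3}, take 2 (2->2 ok)
  t15 'x' -> {2,3}, take 2 (2->2 ok)
  t16 'y' -> {0,1,4,5}, take 4 (2->4 ok)
  t17 'x' -> {2,3}, take 3 (4->3 ok)
  t18 'y' -> {0,1,4,5}, take 0 (3->0 ok)
  t19 'y' -> {0,1,4,5}, take 1 (0->1 ok)
  t20 'y' -> {0,1,4,5}, take 1 (1->1 ok)
  t21 'x' -> {2,3}, take 3 (1->3 ok)
  t22 'y' -> {0,1,4,5}, take 4 (3->4 ok)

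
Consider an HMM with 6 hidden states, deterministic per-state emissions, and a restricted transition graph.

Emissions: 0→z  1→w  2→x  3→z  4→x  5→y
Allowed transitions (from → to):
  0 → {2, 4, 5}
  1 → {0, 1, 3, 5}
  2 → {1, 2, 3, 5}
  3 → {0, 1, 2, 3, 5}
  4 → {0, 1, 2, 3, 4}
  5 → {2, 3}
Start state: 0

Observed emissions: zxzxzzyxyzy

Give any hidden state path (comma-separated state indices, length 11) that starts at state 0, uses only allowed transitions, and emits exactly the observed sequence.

  t0 'z' -> {0,3}, take 0 (start)
  t1 'x' -> {2,4}, take 4 (0->4 ok)
  t2 'z' -> {0,3}, take 0 (4->0 ok)
  t3 'x' -> {2,4}, take 2 (0->2 ok)
  t4 'z' -> {0,3}, take 3 (2->3 ok)
  t5 'z' -> {0,3}, take 0 (3->0 ok)
  t6 'y' -> {5}, take 5 (0->5 ok)
  t7 'x' -> {2,4}, take 2 (5->2 ok)
  t8 'y' -> {5}, take 5 (2->5 ok)
  t9 'z' -> {0,3}, take 3 (5->3 ok)
  t10 'y' -> {5}, take 5 (3->5 ok)

0,4,0,2,3,0,5,2,5,3,5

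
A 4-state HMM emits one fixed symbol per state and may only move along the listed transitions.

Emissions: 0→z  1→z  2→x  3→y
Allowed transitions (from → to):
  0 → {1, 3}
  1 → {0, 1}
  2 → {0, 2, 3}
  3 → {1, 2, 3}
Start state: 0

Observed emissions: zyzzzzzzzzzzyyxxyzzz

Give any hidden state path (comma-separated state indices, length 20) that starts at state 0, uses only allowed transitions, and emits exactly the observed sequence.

0,3,1,0,1,0,1,1,1,1,1,0,3,3,2,2,3,1,1,0

  0: obs=z cand={0,1} pick 0 [start]
  1: obs=y cand={3} pick 3 [0->3 ok]
  2: obs=z cand={0,1} pick 1 [3->1 ok]
  3: obs=z cand={0,1} pick 0 [1->0 ok]
  4: obs=z cand={0,1} pick 1 [0->1 ok]
  5: obs=z cand={0,1} pick 0 [1->0 ok]
  6: obs=z cand={0,1} pick 1 [0->1 ok]
  7: obs=z cand={0,1} pick 1 [1->1 ok]
  8: obs=z cand={0,1} pick 1 [1->1 ok]
  9: obs=z cand={0,1} pick 1 [1->1 ok]
  10: obs=z cand={0,1} pick 1 [1->1 ok]
  11: obs=z cand={0,1} pick 0 [1->0 ok]
  12: obs=y cand={3} pick 3 [0->3 ok]
  13: obs=y cand={3} pick 3 [3->3 ok]
  14: obs=x cand={2} pick 2 [3->2 ok]
  15: obs=x cand={2} pick 2 [2->2 ok]
  16: obs=y cand={3} pick 3 [2->3 ok]
  17: obs=z cand={0,1} pick 1 [3->1 ok]
  18: obs=z cand={0,1} pick 1 [1->1 ok]
  19: obs=z cand={0,1} pick 0 [1->0 ok]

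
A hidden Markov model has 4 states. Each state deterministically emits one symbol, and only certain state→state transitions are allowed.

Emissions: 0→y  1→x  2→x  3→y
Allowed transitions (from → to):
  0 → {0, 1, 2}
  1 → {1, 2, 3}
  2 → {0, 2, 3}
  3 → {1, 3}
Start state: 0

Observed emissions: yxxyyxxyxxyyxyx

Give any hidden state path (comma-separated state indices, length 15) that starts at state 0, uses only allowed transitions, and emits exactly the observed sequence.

  t0 'y' -> {0,3}, take 0 (start)
  t1 'x' -> {1,2}, take 1 (0->1 ok)
  t2 'x' -> {1,2}, take 1 (1->1 ok)
  t3 'y' -> {0,3}, take 3 (1->3 ok)
  t4 'y' -> {0,3}, take 3 (3->3 ok)
  t5 'x' -> {1,2}, take 1 (3->1 ok)
  t6 'x' -> {1,2}, take 2 (1->2 ok)
  t7 'y' -> {0,3}, take 0 (2->0 ok)
  t8 'x' -> {1,2}, take 1 (0->1 ok)
  t9 'x' -> {1,2}, take 2 (1->2 ok)
  t10 'y' -> {0,3}, take 0 (2->0 ok)
  t11 'y' -> {0,3}, take 0 (0->0 ok)
  t12 'x' -> {1,2}, take 2 (0->2 ok)
  t13 'y' -> {0,3}, take 0 (2->0 ok)
  t14 'x' -> {1,2}, take 1 (0->1 ok)

0,1,1,3,3,1,2,0,1,2,0,0,2,0,1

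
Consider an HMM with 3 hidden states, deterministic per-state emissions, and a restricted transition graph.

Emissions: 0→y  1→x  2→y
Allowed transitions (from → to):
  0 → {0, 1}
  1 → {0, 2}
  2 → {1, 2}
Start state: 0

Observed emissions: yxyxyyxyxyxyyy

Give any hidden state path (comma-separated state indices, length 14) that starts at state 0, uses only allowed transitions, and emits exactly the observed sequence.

0,1,2,1,2,2,1,2,1,0,1,0,0,0

  t0 'y' -> {0,2}, take 0 (start)
  t1 'x' -> {1}, take 1 (0->1 ok)
  t2 'y' -> {0,2}, take 2 (1->2 ok)
  t3 'x' -> {1}, take 1 (2->1 ok)
  t4 'y' -> {0,2}, take 2 (1->2 ok)
  t5 'y' -> {0,2}, take 2 (2->2 ok)
  t6 'x' -> {1}, take 1 (2->1 ok)
  t7 'y' -> {0,2}, take 2 (1->2 ok)
  t8 'x' -> {1}, take 1 (2->1 ok)
  t9 'y' -> {0,2}, take 0 (1->0 ok)
  t10 'x' -> {1}, take 1 (0->1 ok)
  t11 'y' -> {0,2}, take 0 (1->0 ok)
  t12 'y' -> {0,2}, take 0 (0->0 ok)
  t13 'y' -> {0,2}, take 0 (0->0 ok)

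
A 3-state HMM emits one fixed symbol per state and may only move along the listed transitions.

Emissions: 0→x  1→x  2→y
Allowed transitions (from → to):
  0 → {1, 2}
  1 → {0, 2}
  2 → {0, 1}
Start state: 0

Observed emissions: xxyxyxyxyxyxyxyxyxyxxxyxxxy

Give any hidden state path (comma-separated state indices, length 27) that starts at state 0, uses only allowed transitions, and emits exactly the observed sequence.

  0: obs=x cand={0,1} pick 0 [start]
  1: obs=x cand={0,1} pick 1 [0->1 ok]
  2: obs=y cand={2} pick 2 [1->2 ok]
  3: obs=x cand={0,1} pick 1 [2->1 ok]
  4: obs=y cand={2} pick 2 [1->2 ok]
  5: obs=x cand={0,1} pick 1 [2->1 ok]
  6: obs=y cand={2} pick 2 [1->2 ok]
  7: obs=x cand={0,1} pick 1 [2->1 ok]
  8: obs=y cand={2} pick 2 [1->2 ok]
  9: obs=x cand={0,1} pick 1 [2->1 ok]
  10: obs=y cand={2} pick 2 [1->2 ok]
  11: obs=x cand={0,1} pick 0 [2->0 ok]
  12: obs=y cand={2} pick 2 [0->2 ok]
  13: obs=x cand={0,1} pick 1 [2->1 ok]
  14: obs=y cand={2} pick 2 [1->2 ok]
  15: obs=x cand={0,1} pick 1 [2->1 ok]
  16: obs=y cand={2} pick 2 [1->2 ok]
  17: obs=x cand={0,1} pick 1 [2->1 ok]
  18: obs=y cand={2} pick 2 [1->2 ok]
  19: obs=x cand={0,1} pick 1 [2->1 ok]
  20: obs=x cand={0,1} pick 0 [1->0 ok]
  21: obs=x cand={0,1} pick 1 [0->1 ok]
  22: obs=y cand={2} pick 2 [1->2 ok]
  23: obs=x cand={0,1} pick 1 [2->1 ok]
  24: obs=x cand={0,1} pick 0 [1->0 ok]
  25: obs=x cand={0,1} pick 1 [0->1 ok]
  26: obs=y cand={2} pick 2 [1->2 ok]

0,1,2,1,2,1,2,1,2,1,2,0,2,1,2,1,2,1,2,1,0,1,2,1,0,1,2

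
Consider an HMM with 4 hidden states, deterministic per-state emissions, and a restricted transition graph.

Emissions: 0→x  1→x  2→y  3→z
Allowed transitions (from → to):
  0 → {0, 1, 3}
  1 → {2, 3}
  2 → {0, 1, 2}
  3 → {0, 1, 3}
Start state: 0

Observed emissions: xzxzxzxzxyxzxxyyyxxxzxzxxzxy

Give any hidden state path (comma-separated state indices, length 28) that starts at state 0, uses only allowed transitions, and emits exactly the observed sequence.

0,3,0,3,0,3,1,3,1,2,0,3,0,1,2,2,2,0,0,0,3,1,3,0,0,3,1,2

  0: obs=x cand={0,1} pick 0 [start]
  1: obs=z cand={3} pick 3 [0->3 ok]
  2: obs=x cand={0,1} pick 0 [3->0 ok]
  3: obs=z cand={3} pick 3 [0->3 ok]
  4: obs=x cand={0,1} pick 0 [3->0 ok]
  5: obs=z cand={3} pick 3 [0->3 ok]
  6: obs=x cand={0,1} pick 1 [3->1 ok]
  7: obs=z cand={3} pick 3 [1->3 ok]
  8: obs=x cand={0,1} pick 1 [3->1 ok]
  9: obs=y cand={2} pick 2 [1->2 ok]
  10: obs=x cand={0,1} pick 0 [2->0 ok]
  11: obs=z cand={3} pick 3 [0->3 ok]
  12: obs=x cand={0,1} pick 0 [3->0 ok]
  13: obs=x cand={0,1} pick 1 [0->1 ok]
  14: obs=y cand={2} pick 2 [1->2 ok]
  15: obs=y cand={2} pick 2 [2->2 ok]
  16: obs=y cand={2} pick 2 [2->2 ok]
  17: obs=x cand={0,1} pick 0 [2->0 ok]
  18: obs=x cand={0,1} pick 0 [0->0 ok]
  19: obs=x cand={0,1} pick 0 [0->0 ok]
  20: obs=z cand={3} pick 3 [0->3 ok]
  21: obs=x cand={0,1} pick 1 [3->1 ok]
  22: obs=z cand={3} pick 3 [1->3 ok]
  23: obs=x cand={0,1} pick 0 [3->0 ok]
  24: obs=x cand={0,1} pick 0 [0->0 ok]
  25: obs=z cand={3} pick 3 [0->3 ok]
  26: obs=x cand={0,1} pick 1 [3->1 ok]
  27: obs=y cand={2} pick 2 [1->2 ok]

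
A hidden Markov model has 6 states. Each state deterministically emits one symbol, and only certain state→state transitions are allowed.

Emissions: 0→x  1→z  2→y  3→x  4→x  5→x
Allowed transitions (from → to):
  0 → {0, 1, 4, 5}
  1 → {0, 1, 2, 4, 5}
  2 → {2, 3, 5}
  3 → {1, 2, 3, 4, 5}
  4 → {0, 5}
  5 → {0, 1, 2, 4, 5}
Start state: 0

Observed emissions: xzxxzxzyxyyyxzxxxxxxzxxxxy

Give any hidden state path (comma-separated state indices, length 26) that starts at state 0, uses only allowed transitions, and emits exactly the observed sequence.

0,1,0,5,1,5,1,2,5,2,2,2,5,1,4,5,4,5,0,0,1,4,5,0,5,2

  pos 0: x in {0,3,4,5}, choose 0; start
  pos 1: z in {1}, choose 1; 0->1 ok
  pos 2: x in {0,3,4,5}, choose 0; 1->0 ok
  pos 3: x in {0,3,4,5}, choose 5; 0->5 ok
  pos 4: z in {1}, choose 1; 5->1 ok
  pos 5: x in {0,3,4,5}, choose 5; 1->5 ok
  pos 6: z in {1}, choose 1; 5->1 ok
  pos 7: y in {2}, choose 2; 1->2 ok
  pos 8: x in {0,3,4,5}, choose 5; 2->5 ok
  pos 9: y in {2}, choose 2; 5->2 ok
  pos 10: y in {2}, choose 2; 2->2 ok
  pos 11: y in {2}, choose 2; 2->2 ok
  pos 12: x in {0,3,4,5}, choose 5; 2->5 ok
  pos 13: z in {1}, choose 1; 5->1 ok
  pos 14: x in {0,3,4,5}, choose 4; 1->4 ok
  pos 15: x in {0,3,4,5}, choose 5; 4->5 ok
  pos 16: x in {0,3,4,5}, choose 4; 5->4 ok
  pos 17: x in {0,3,4,5}, choose 5; 4->5 ok
  pos 18: x in {0,3,4,5}, choose 0; 5->0 ok
  pos 19: x in {0,3,4,5}, choose 0; 0->0 ok
  pos 20: z in {1}, choose 1; 0->1 ok
  pos 21: x in {0,3,4,5}, choose 4; 1->4 ok
  pos 22: x in {0,3,4,5}, choose 5; 4->5 ok
  pos 23: x in {0,3,4,5}, choose 0; 5->0 ok
  pos 24: x in {0,3,4,5}, choose 5; 0->5 ok
  pos 25: y in {2}, choose 2; 5->2 ok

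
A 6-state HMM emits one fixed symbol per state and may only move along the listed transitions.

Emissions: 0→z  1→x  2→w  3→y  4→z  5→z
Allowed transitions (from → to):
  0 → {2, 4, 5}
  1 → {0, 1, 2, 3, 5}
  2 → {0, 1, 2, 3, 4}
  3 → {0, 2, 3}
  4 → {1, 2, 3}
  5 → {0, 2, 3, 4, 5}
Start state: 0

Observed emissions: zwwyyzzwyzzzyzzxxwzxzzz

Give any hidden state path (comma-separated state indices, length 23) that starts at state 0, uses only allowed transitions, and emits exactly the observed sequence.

0,2,2,3,3,0,5,2,3,0,5,5,3,0,4,1,1,2,4,1,0,5,4

  0: obs=z cand={0,4,5} pick 0 [start]
  1: obs=w cand={2} pick 2 [0->2 ok]
  2: obs=w cand={2} pick 2 [2->2 ok]
  3: obs=y cand={3} pick 3 [2->3 ok]
  4: obs=y cand={3} pick 3 [3->3 ok]
  5: obs=z cand={0,4,5} pick 0 [3->0 ok]
  6: obs=z cand={0,4,5} pick 5 [0->5 ok]
  7: obs=w cand={2} pick 2 [5->2 ok]
  8: obs=y cand={3} pick 3 [2->3 ok]
  9: obs=z cand={0,4,5} pick 0 [3->0 ok]
  10: obs=z cand={0,4,5} pick 5 [0->5 ok]
  11: obs=z cand={0,4,5} pick 5 [5->5 ok]
  12: obs=y cand={3} pick 3 [5->3 ok]
  13: obs=z cand={0,4,5} pick 0 [3->0 ok]
  14: obs=z cand={0,4,5} pick 4 [0->4 ok]
  15: obs=x cand={1} pick 1 [4->1 ok]
  16: obs=x cand={1} pick 1 [1->1 ok]
  17: obs=w cand={2} pick 2 [1->2 ok]
  18: obs=z cand={0,4,5} pick 4 [2->4 ok]
  19: obs=x cand={1} pick 1 [4->1 ok]
  20: obs=z cand={0,4,5} pick 0 [1->0 ok]
  21: obs=z cand={0,4,5} pick 5 [0->5 ok]
  22: obs=z cand={0,4,5} pick 4 [5->4 ok]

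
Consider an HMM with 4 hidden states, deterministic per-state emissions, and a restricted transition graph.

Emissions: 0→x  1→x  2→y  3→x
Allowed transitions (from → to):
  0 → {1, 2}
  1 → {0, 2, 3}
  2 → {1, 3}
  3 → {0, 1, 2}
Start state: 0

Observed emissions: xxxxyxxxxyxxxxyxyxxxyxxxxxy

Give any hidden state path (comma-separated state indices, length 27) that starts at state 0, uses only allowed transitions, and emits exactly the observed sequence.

0,1,0,1,2,1,0,1,0,2,1,0,1,0,2,1,2,3,1,3,2,3,1,3,0,1,2

  t0 'x' -> {0,1,3}, take 0 (start)
  t1 'x' -> {0,1,3}, take 1 (0->1 ok)
  t2 'x' -> {0,1,3}, take 0 (1->0 ok)
  t3 'x' -> {0,1,3}, take 1 (0->1 ok)
  t4 'y' -> {2}, take 2 (1->2 ok)
  t5 'x' -> {0,1,3}, take 1 (2->1 ok)
  t6 'x' -> {0,1,3}, take 0 (1->0 ok)
  t7 'x' -> {0,1,3}, take 1 (0->1 ok)
  t8 'x' -> {0,1,3}, take 0 (1->0 ok)
  t9 'y' -> {2}, take 2 (0->2 ok)
  t10 'x' -> {0,1,3}, take 1 (2->1 ok)
  t11 'x' -> {0,1,3}, take 0 (1->0 ok)
  t12 'x' -> {0,1,3}, take 1 (0->1 ok)
  t13 'x' -> {0,1,3}, take 0 (1->0 ok)
  t14 'y' -> {2}, take 2 (0->2 ok)
  t15 'x' -> {0,1,3}, take 1 (2->1 ok)
  t16 'y' -> {2}, take 2 (1->2 ok)
  t17 'x' -> {0,1,3}, take 3 (2->3 ok)
  t18 'x' -> {0,1,3}, take 1 (3->1 ok)
  t19 'x' -> {0,1,3}, take 3 (1->3 ok)
  t20 'y' -> {2}, take 2 (3->2 ok)
  t21 'x' -> {0,1,3}, take 3 (2->3 ok)
  t22 'x' -> {0,1,3}, take 1 (3->1 ok)
  t23 'x' -> {0,1,3}, take 3 (1->3 ok)
  t24 'x' -> {0,1,3}, take 0 (3->0 ok)
  t25 'x' -> {0,1,3}, take 1 (0->1 ok)
  t26 'y' -> {2}, take 2 (1->2 ok)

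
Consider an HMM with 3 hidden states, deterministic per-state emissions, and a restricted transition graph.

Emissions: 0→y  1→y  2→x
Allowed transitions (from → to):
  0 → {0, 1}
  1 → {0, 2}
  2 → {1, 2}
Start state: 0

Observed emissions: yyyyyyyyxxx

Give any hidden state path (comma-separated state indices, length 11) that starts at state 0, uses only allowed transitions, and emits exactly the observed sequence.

0,0,1,0,0,1,0,1,2,2,2

  0: obs=y cand={0,1} pick 0 [start]
  1: obs=y cand={0,1} pick 0 [0->0 ok]
  2: obs=y cand={0,1} pick 1 [0->1 ok]
  3: obs=y cand={0,1} pick 0 [1->0 ok]
  4: obs=y cand={0,1} pick 0 [0->0 ok]
  5: obs=y cand={0,1} pick 1 [0->1 ok]
  6: obs=y cand={0,1} pick 0 [1->0 ok]
  7: obs=y cand={0,1} pick 1 [0->1 ok]
  8: obs=x cand={2} pick 2 [1->2 ok]
  9: obs=x cand={2} pick 2 [2->2 ok]
  10: obs=x cand={2} pick 2 [2->2 ok]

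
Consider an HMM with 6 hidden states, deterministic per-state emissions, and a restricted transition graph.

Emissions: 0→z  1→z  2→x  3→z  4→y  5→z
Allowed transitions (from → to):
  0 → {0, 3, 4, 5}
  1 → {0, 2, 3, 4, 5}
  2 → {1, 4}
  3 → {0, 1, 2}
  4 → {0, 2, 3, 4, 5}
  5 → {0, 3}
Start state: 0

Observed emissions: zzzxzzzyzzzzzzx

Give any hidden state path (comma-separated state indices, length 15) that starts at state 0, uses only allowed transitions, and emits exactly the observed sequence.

  [0] z  {0,1,3,5}  => 0  start
  [1] z  {0,1,3,5}  => 0  0->0 ok
  [2] z  {0,1,3,5}  => 3  0->3 ok
  [3] x  {2}  => 2  3->2 ok
  [4] z  {0,1,3,5}  => 1  2->1 ok
  [5] z  {0,1,3,5}  => 0  1->0 ok
  [6] z  {0,1,3,5}  => 0  0->0 ok
  [7] y  {4}  => 4  0->4 ok
  [8] z  {0,1,3,5}  => 0  4->0 ok
  [9] z  {0,1,3,5}  => 5  0->5 ok
  [10] z  {0,1,3,5}  => 3  5->3 ok
  [11] z  {0,1,3,5}  => 0  3->0 ok
  [12] z  {0,1,3,5}  => 5  0->5 ok
  [13] z  {0,1,3,5}  => 3  5->3 ok
  [14] x  {2}  => 2  3->2 ok

0,0,3,2,1,0,0,4,0,5,3,0,5,3,2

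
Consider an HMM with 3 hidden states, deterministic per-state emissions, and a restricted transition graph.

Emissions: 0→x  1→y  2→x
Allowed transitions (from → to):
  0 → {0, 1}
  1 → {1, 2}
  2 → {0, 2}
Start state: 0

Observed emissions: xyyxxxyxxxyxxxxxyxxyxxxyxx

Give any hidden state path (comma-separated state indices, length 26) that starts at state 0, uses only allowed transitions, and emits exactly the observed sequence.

  0: obs=x cand={0,2} pick 0 [start]
  1: obs=y cand={1} pick 1 [0->1 ok]
  2: obs=y cand={1} pick 1 [1->1 ok]
  3: obs=x cand={0,2} pick 2 [1->2 ok]
  4: obs=x cand={0,2} pick 2 [2->2 ok]
  5: obs=x cand={0,2} pick 0 [2->0 ok]
  6: obs=y cand={1} pick 1 [0->1 ok]
  7: obs=x cand={0,2} pick 2 [1->2 ok]
  8: obs=x cand={0,2} pick 2 [2->2 ok]
  9: obs=x cand={0,2} pick 0 [2->0 ok]
  10: obs=y cand={1} pick 1 [0->1 ok]
  11: obs=x cand={0,2} pick 2 [1->2 ok]
  12: obs=x cand={0,2} pick 2 [2->2 ok]
  13: obs=x cand={0,2} pick 2 [2->2 ok]
  14: obs=x cand={0,2} pick 0 [2->0 ok]
  15: obs=x cand={0,2} pick 0 [0->0 ok]
  16: obs=y cand={1} pick 1 [0->1 ok]
  17: obs=x cand={0,2} pick 2 [1->2 ok]
  18: obs=x cand={0,2} pick 0 [2->0 ok]
  19: obs=y cand={1} pick 1 [0->1 ok]
  20: obs=x cand={0,2} pick 2 [1->2 ok]
  21: obs=x cand={0,2} pick 2 [2->2 ok]
  22: obs=x cand={0,2} pick 0 [2->0 ok]
  23: obs=y cand={1} pick 1 [0->1 ok]
  24: obs=x cand={0,2} pick 2 [1->2 ok]
  25: obs=x cand={0,2} pick 2 [2->2 ok]

0,1,1,2,2,0,1,2,2,0,1,2,2,2,0,0,1,2,0,1,2,2,0,1,2,2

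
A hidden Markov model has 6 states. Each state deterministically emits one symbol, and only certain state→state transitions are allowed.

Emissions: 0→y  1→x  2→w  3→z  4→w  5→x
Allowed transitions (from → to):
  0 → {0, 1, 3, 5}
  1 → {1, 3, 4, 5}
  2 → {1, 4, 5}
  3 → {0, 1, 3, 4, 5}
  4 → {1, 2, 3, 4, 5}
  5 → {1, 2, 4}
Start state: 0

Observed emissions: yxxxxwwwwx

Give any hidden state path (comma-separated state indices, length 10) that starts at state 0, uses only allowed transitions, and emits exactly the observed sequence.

0,1,1,1,5,2,4,2,4,1

  pos 0: y in {0}, choose 0; start
  pos 1: x in {1,5}, choose 1; 0->1 ok
  pos 2: x in {1,5}, choose 1; 1->1 ok
  pos 3: x in {1,5}, choose 1; 1->1 ok
  pos 4: x in {1,5}, choose 5; 1->5 ok
  pos 5: w in {2,4}, choose 2; 5->2 ok
  pos 6: w in {2,4}, choose 4; 2->4 ok
  pos 7: w in {2,4}, choose 2; 4->2 ok
  pos 8: w in {2,4}, choose 4; 2->4 ok
  pos 9: x in {1,5}, choose 1; 4->1 ok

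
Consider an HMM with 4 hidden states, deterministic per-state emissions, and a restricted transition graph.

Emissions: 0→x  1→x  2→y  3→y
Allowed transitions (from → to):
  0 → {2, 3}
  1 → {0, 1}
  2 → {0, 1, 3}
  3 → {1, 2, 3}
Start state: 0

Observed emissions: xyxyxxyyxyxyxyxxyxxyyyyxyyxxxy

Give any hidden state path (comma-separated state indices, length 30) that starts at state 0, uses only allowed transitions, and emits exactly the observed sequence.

0,2,0,3,1,0,3,2,0,2,0,2,0,2,1,0,2,1,0,3,3,3,2,0,3,2,1,1,0,2

  t0 'x' -> {0,1}, take 0 (start)
  t1 'y' -> {2,3}, take 2 (0->2 ok)
  t2 'x' -> {0,1}, take 0 (2->0 ok)
  t3 'y' -> {2,3}, take 3 (0->3 ok)
  t4 'x' -> {0,1}, take 1 (3->1 ok)
  t5 'x' -> {0,1}, take 0 (1->0 ok)
  t6 'y' -> {2,3}, take 3 (0->3 ok)
  t7 'y' -> {2,3}, take 2 (3->2 ok)
  t8 'x' -> {0,1}, take 0 (2->0 ok)
  t9 'y' -> {2,3}, take 2 (0->2 ok)
  t10 'x' -> {0,1}, take 0 (2->0 ok)
  t11 'y' -> {2,3}, take 2 (0->2 ok)
  t12 'x' -> {0,1}, take 0 (2->0 ok)
  t13 'y' -> {2,3}, take 2 (0->2 ok)
  t14 'x' -> {0,1}, take 1 (2->1 ok)
  t15 'x' -> {0,1}, take 0 (1->0 ok)
  t16 'y' -> {2,3}, take 2 (0->2 ok)
  t17 'x' -> {0,1}, take 1 (2->1 ok)
  t18 'x' -> {0,1}, take 0 (1->0 ok)
  t19 'y' -> {2,3}, take 3 (0->3 ok)
  t20 'y' -> {2,3}, take 3 (3->3 ok)
  t21 'y' -> {2,3}, take 3 (3->3 ok)
  t22 'y' -> {2,3}, take 2 (3->2 ok)
  t23 'x' -> {0,1}, take 0 (2->0 ok)
  t24 'y' -> {2,3}, take 3 (0->3 ok)
  t25 'y' -> {2,3}, take 2 (3->2 ok)
  t26 'x' -> {0,1}, take 1 (2->1 ok)
  t27 'x' -> {0,1}, take 1 (1->1 ok)
  t28 'x' -> {0,1}, take 0 (1->0 ok)
  t29 'y' -> {2,3}, take 2 (0->2 ok)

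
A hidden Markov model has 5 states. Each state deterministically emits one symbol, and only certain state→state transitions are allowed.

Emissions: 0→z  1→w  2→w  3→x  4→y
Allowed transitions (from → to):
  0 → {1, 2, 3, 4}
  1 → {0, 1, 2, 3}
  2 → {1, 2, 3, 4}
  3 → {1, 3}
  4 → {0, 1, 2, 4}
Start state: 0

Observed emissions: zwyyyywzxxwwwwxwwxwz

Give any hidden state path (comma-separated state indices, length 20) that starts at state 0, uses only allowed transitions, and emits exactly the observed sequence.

0,2,4,4,4,4,1,0,3,3,1,1,1,1,3,1,1,3,1,0

  0: obs=z cand={0} pick 0 [start]
  1: obs=w cand={1,2} pick 2 [0->2 ok]
  2: obs=y cand={4} pick 4 [2->4 ok]
  3: obs=y cand={4} pick 4 [4->4 ok]
  4: obs=y cand={4} pick 4 [4->4 ok]
  5: obs=y cand={4} pick 4 [4->4 ok]
  6: obs=w cand={1,2} pick 1 [4->1 ok]
  7: obs=z cand={0} pick 0 [1->0 ok]
  8: obs=x cand={3} pick 3 [0->3 ok]
  9: obs=x cand={3} pick 3 [3->3 ok]
  10: obs=w cand={1,2} pick 1 [3->1 ok]
  11: obs=w cand={1,2} pick 1 [1->1 ok]
  12: obs=w cand={1,2} pick 1 [1->1 ok]
  13: obs=w cand={1,2} pick 1 [1->1 ok]
  14: obs=x cand={3} pick 3 [1->3 ok]
  15: obs=w cand={1,2} pick 1 [3->1 ok]
  16: obs=w cand={1,2} pick 1 [1->1 ok]
  17: obs=x cand={3} pick 3 [1->3 ok]
  18: obs=w cand={1,2} pick 1 [3->1 ok]
  19: obs=z cand={0} pick 0 [1->0 ok]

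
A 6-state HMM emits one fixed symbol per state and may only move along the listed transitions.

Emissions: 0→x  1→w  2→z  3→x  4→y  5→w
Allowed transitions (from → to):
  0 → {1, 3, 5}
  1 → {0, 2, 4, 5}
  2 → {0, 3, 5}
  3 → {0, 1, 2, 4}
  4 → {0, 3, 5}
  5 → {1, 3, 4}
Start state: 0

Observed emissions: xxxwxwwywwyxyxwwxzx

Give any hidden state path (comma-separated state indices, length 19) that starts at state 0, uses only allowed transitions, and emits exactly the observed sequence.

  pos 0: x in {0,3}, choose 0; start
  pos 1: x in {0,3}, choose 3; 0->3 ok
  pos 2: x in {0,3}, choose 0; 3->0 ok
  pos 3: w in {1,5}, choose 1; 0->1 ok
  pos 4: x in {0,3}, choose 0; 1->0 ok
  pos 5: w in {1,5}, choose 5; 0->5 ok
  pos 6: w in {1,5}, choose 1; 5->1 ok
  pos 7: y in {4}, choose 4; 1->4 ok
  pos 8: w in {1,5}, choose 5; 4->5 ok
  pos 9: w in {1,5}, choose 1; 5->1 ok
  pos 10: y in {4}, choose 4; 1->4 ok
  pos 11: x in {0,3}, choose 3; 4->3 ok
  pos 12: y in {4}, choose 4; 3->4 ok
  pos 13: x in {0,3}, choose 0; 4->0 ok
  pos 14: w in {1,5}, choose 1; 0->1 ok
  pos 15: w in {1,5}, choose 5; 1->5 ok
  pos 16: x in {0,3}, choose 3; 5->3 ok
  pos 17: z in {2}, choose 2; 3->2 ok
  pos 18: x in {0,3}, choose 3; 2->3 ok

0,3,0,1,0,5,1,4,5,1,4,3,4,0,1,5,3,2,3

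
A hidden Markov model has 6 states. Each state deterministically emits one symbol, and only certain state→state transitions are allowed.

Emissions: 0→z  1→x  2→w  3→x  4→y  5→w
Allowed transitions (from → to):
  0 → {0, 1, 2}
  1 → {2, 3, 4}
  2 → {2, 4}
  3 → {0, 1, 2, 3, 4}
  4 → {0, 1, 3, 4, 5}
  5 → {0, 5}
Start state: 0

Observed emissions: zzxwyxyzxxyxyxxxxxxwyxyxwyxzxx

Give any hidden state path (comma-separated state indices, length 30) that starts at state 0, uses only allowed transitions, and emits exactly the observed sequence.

0,0,1,2,4,1,4,0,1,3,4,1,4,1,3,3,3,3,1,2,4,3,4,1,2,4,3,0,1,3

  pos 0: z in {0}, choose 0; start
  pos 1: z in {0}, choose 0; 0->0 ok
  pos 2: x in {1,3}, choose 1; 0->1 ok
  pos 3: w in {2,5}, choose 2; 1->2 ok
  pos 4: y in {4}, choose 4; 2->4 ok
  pos 5: x in {1,3}, choose 1; 4->1 ok
  pos 6: y in {4}, choose 4; 1->4 ok
  pos 7: z in {0}, choose 0; 4->0 ok
  pos 8: x in {1,3}, choose 1; 0->1 ok
  pos 9: x in {1,3}, choose 3; 1->3 ok
  pos 10: y in {4}, choose 4; 3->4 ok
  pos 11: x in {1,3}, choose 1; 4->1 ok
  pos 12: y in {4}, choose 4; 1->4 ok
  pos 13: x in {1,3}, choose 1; 4->1 ok
  pos 14: x in {1,3}, choose 3; 1->3 ok
  pos 15: x in {1,3}, choose 3; 3->3 ok
  pos 16: x in {1,3}, choose 3; 3->3 ok
  pos 17: x in {1,3}, choose 3; 3->3 ok
  pos 18: x in {1,3}, choose 1; 3->1 ok
  pos 19: w in {2,5}, choose 2; 1->2 ok
  pos 20: y in {4}, choose 4; 2->4 ok
  pos 21: x in {1,3}, choose 3; 4->3 ok
  pos 22: y in {4}, choose 4; 3->4 ok
  pos 23: x in {1,3}, choose 1; 4->1 ok
  pos 24: w in {2,5}, choose 2; 1->2 ok
  pos 25: y in {4}, choose 4; 2->4 ok
  pos 26: x in {1,3}, choose 3; 4->3 ok
  pos 27: z in {0}, choose 0; 3->0 ok
  pos 28: x in {1,3}, choose 1; 0->1 ok
  pos 29: x in {1,3}, choose 3; 1->3 ok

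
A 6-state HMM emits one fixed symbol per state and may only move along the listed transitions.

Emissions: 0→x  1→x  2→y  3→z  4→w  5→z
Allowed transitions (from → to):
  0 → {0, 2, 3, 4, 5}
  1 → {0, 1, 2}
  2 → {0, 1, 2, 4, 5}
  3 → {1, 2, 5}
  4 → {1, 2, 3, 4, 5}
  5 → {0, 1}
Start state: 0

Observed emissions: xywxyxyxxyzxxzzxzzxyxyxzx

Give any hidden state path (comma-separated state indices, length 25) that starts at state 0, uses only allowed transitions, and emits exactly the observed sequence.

0,2,4,1,2,0,2,1,0,2,5,1,0,3,5,0,3,5,0,2,1,2,0,5,0

  pos 0: x in {0,1}, choose 0; start
  pos 1: y in {2}, choose 2; 0->2 ok
  pos 2: w in {4}, choose 4; 2->4 ok
  pos 3: x in {0,1}, choose 1; 4->1 ok
  pos 4: y in {2}, choose 2; 1->2 ok
  pos 5: x in {0,1}, choose 0; 2->0 ok
  pos 6: y in {2}, choose 2; 0->2 ok
  pos 7: x in {0,1}, choose 1; 2->1 ok
  pos 8: x in {0,1}, choose 0; 1->0 ok
  pos 9: y in {2}, choose 2; 0->2 ok
  pos 10: z in {3,5}, choose 5; 2->5 ok
  pos 11: x in {0,1}, choose 1; 5->1 ok
  pos 12: x in {0,1}, choose 0; 1->0 ok
  pos 13: z in {3,5}, choose 3; 0->3 ok
  pos 14: z in {3,5}, choose 5; 3->5 ok
  pos 15: x in {0,1}, choose 0; 5->0 ok
  pos 16: z in {3,5}, choose 3; 0->3 ok
  pos 17: z in {3,5}, choose 5; 3->5 ok
  pos 18: x in {0,1}, choose 0; 5->0 ok
  pos 19: y in {2}, choose 2; 0->2 ok
  pos 20: x in {0,1}, choose 1; 2->1 ok
  pos 21: y in {2}, choose 2; 1->2 ok
  pos 22: x in {0,1}, choose 0; 2->0 ok
  pos 23: z in {3,5}, choose 5; 0->5 ok
  pos 24: x in {0,1}, choose 0; 5->0 ok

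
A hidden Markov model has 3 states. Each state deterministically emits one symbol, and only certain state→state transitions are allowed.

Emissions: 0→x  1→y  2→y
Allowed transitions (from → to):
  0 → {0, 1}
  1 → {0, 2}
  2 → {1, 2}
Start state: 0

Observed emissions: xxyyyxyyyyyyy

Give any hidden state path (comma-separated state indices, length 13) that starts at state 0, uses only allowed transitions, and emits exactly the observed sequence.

  pos 0: x in {0}, choose 0; start
  pos 1: x in {0}, choose 0; 0->0 ok
  pos 2: y in {1,2}, choose 1; 0->1 ok
  pos 3: y in {1,2}, choose 2; 1->2 ok
  pos 4: y in {1,2}, choose 1; 2->1 ok
  pos 5: x in {0}, choose 0; 1->0 ok
  pos 6: y in {1,2}, choose 1; 0->1 ok
  pos 7: y in {1,2}, choose 2; 1->2 ok
  pos 8: y in {1,2}, choose 2; 2->2 ok
  pos 9: y in {1,2}, choose 2; 2->2 ok
  pos 10: y in {1,2}, choose 2; 2->2 ok
  pos 11: y in {1,2}, choose 2; 2->2 ok
  pos 12: y in {1,2}, choose 1; 2->1 ok

0,0,1,2,1,0,1,2,2,2,2,2,1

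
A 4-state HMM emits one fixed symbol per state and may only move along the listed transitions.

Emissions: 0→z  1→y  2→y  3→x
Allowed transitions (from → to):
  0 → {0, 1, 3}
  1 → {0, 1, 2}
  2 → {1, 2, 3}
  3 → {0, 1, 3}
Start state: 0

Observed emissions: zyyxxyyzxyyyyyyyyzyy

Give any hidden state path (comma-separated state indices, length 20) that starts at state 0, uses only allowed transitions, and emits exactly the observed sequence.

  0: obs=z cand={0} pick 0 [start]
  1: obs=y cand={1,2} pick 1 [0->1 ok]
  2: obs=y cand={1,2} pick 2 [1->2 ok]
  3: obs=x cand={3} pick 3 [2->3 ok]
  4: obs=x cand={3} pick 3 [3->3 ok]
  5: obs=y cand={1,2} pick 1 [3->1 ok]
  6: obs=y cand={1,2} pick 1 [1->1 ok]
  7: obs=z cand={0} pick 0 [1->0 ok]
  8: obs=x cand={3} pick 3 [0->3 ok]
  9: obs=y cand={1,2} pick 1 [3->1 ok]
  10: obs=y cand={1,2} pick 1 [1->1 ok]
  11: obs=y cand={1,2} pick 1 [1->1 ok]
  12: obs=y cand={1,2} pick 2 [1->2 ok]
  13: obs=y cand={1,2} pick 1 [2->1 ok]
  14: obs=y cand={1,2} pick 2 [1->2 ok]
  15: obs=y cand={1,2} pick 2 [2->2 ok]
  16: obs=y cand={1,2} pick 1 [2->1 ok]
  17: obs=z cand={0} pick 0 [1->0 ok]
  18: obs=y cand={1,2} pick 1 [0->1 ok]
  19: obs=y cand={1,2} pick 1 [1->1 ok]

0,1,2,3,3,1,1,0,3,1,1,1,2,1,2,2,1,0,1,1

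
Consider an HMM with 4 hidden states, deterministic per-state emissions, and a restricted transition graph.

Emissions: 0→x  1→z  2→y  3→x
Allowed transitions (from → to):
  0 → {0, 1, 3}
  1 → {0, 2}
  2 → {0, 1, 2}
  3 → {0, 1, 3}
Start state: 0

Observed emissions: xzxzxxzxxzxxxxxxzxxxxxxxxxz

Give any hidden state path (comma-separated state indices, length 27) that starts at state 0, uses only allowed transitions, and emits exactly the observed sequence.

  pos 0: x in {0,3}, choose 0; start
  pos 1: z in {1}, choose 1; 0->1 ok
  pos 2: x in {0,3}, choose 0; 1->0 ok
  pos 3: z in {1}, choose 1; 0->1 ok
  pos 4: x in {0,3}, choose 0; 1->0 ok
  pos 5: x in {0,3}, choose 3; 0->3 ok
  pos 6: z in {1}, choose 1; 3->1 ok
  pos 7: x in {0,3}, choose 0; 1->0 ok
  pos 8: x in {0,3}, choose 3; 0->3 ok
  pos 9: z in {1}, choose 1; 3->1 ok
  pos 10: x in {0,3}, choose 0; 1->0 ok
  pos 11: x in {0,3}, choose 3; 0->3 ok
  pos 12: x in {0,3}, choose 0; 3->0 ok
  pos 13: x in {0,3}, choose 3; 0->3 ok
  pos 14: x in {0,3}, choose 3; 3->3 ok
  pos 15: x in {0,3}, choose 3; 3->3 ok
  pos 16: z in {1}, choose 1; 3->1 ok
  pos 17: x in {0,3}, choose 0; 1->0 ok
  pos 18: x in {0,3}, choose 3; 0->3 ok
  pos 19: x in {0,3}, choose 0; 3->0 ok
  pos 20: x in {0,3}, choose 3; 0->3 ok
  pos 21: x in {0,3}, choose 3; 3->3 ok
  pos 22: x in {0,3}, choose 0; 3->0 ok
  pos 23: x in {0,3}, choose 3; 0->3 ok
  pos 24: x in {0,3}, choose 0; 3->0 ok
  pos 25: x in {0,3}, choose 3; 0->3 ok
  pos 26: z in {1}, choose 1; 3->1 ok

0,1,0,1,0,3,1,0,3,1,0,3,0,3,3,3,1,0,3,0,3,3,0,3,0,3,1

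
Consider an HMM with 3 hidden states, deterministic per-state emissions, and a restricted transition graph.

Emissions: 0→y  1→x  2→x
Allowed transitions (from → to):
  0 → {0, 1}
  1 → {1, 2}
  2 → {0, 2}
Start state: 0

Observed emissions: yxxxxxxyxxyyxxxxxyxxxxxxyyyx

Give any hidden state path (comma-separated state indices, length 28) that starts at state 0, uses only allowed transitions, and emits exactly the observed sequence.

  0: obs=y cand={0} pick 0 [start]
  1: obs=x cand={1,2} pick 1 [0->1 ok]
  2: obs=x cand={1,2} pick 1 [1->1 ok]
  3: obs=x cand={1,2} pick 2 [1->2 ok]
  4: obs=x cand={1,2} pick 2 [2->2 ok]
  5: obs=x cand={1,2} pick 2 [2->2 ok]
  6: obs=x cand={1,2} pick 2 [2->2 ok]
  7: obs=y cand={0} pick 0 [2->0 ok]
  8: obs=x cand={1,2} pick 1 [0->1 ok]
  9: obs=x cand={1,2} pick 2 [1->2 ok]
  10: obs=y cand={0} pick 0 [2->0 ok]
  11: obs=y cand={0} pick 0 [0->0 ok]
  12: obs=x cand={1,2} pick 1 [0->1 ok]
  13: obs=x cand={1,2} pick 1 [1->1 ok]
  14: obs=x cand={1,2} pick 2 [1->2 ok]
  15: obs=x cand={1,2} pick 2 [2->2 ok]
  16: obs=x cand={1,2} pick 2 [2->2 ok]
  17: obs=y cand={0} pick 0 [2->0 ok]
  18: obs=x cand={1,2} pick 1 [0->1 ok]
  19: obs=x cand={1,2} pick 1 [1->1 ok]
  20: obs=x cand={1,2} pick 1 [1->1 ok]
  21: obs=x cand={1,2} pick 1 [1->1 ok]
  22: obs=x cand={1,2} pick 1 [1->1 ok]
  23: obs=x cand={1,2} pick 2 [1->2 ok]
  24: obs=y cand={0} pick 0 [2->0 ok]
  25: obs=y cand={0} pick 0 [0->0 ok]
  26: obs=y cand={0} pick 0 [0->0 ok]
  27: obs=x cand={1,2} pick 1 [0->1 ok]

0,1,1,2,2,2,2,0,1,2,0,0,1,1,2,2,2,0,1,1,1,1,1,2,0,0,0,1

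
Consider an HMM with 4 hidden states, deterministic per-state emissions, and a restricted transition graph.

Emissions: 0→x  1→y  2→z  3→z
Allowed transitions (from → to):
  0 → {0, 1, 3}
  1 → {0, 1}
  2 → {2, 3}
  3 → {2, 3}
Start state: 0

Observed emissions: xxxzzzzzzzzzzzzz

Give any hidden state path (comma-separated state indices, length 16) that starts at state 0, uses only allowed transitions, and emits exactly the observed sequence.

0,0,0,3,3,2,3,2,2,3,3,2,2,2,3,3

  pos 0: x in {0}, choose 0; start
  pos 1: x in {0}, choose 0; 0->0 ok
  pos 2: x in {0}, choose 0; 0->0 ok
  pos 3: z in {2,3}, choose 3; 0->3 ok
  pos 4: z in {2,3}, choose 3; 3->3 ok
  pos 5: z in {2,3}, choose 2; 3->2 ok
  pos 6: z in {2,3}, choose 3; 2->3 ok
  pos 7: z in {2,3}, choose 2; 3->2 ok
  pos 8: z in {2,3}, choose 2; 2->2 ok
  pos 9: z in {2,3}, choose 3; 2->3 ok
  pos 10: z in {2,3}, choose 3; 3->3 ok
  pos 11: z in {2,3}, choose 2; 3->2 ok
  pos 12: z in {2,3}, choose 2; 2->2 ok
  pos 13: z in {2,3}, choose 2; 2->2 ok
  pos 14: z in {2,3}, choose 3; 2->3 ok
  pos 15: z in {2,3}, choose 3; 3->3 ok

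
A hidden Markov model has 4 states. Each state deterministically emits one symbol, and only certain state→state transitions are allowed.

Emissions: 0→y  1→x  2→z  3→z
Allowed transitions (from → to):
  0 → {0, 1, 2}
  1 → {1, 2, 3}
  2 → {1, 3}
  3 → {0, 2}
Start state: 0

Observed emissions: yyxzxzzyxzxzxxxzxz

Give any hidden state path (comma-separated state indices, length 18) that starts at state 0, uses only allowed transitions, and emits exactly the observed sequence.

  [0] y  {0}  => 0  start
  [1] y  {0}  => 0  0->0 ok
  [2] x  {1}  => 1  0->1 ok
  [3] z  {2,3}  => 2  1->2 ok
  [4] x  {1}  => 1  2->1 ok
  [5] z  {2,3}  => 2  1->2 ok
  [6] z  {2,3}  => 3  2->3 ok
  [7] y  {0}  => 0  3->0 ok
  [8] x  {1}  => 1  0->1 ok
  [9] z  {2,3}  => 2  1->2 ok
  [10] x  {1}  => 1  2->1 ok
  [11] z  {2,3}  => 2  1->2 ok
  [12] x  {1}  => 1  2->1 ok
  [13] x  {1}  => 1  1->1 ok
  [14] x  {1}  => 1  1->1 ok
  [15] z  {2,3}  => 2  1->2 ok
  [16] x  {1}  => 1  2->1 ok
  [17] z  {2,3}  => 3  1->3 ok

0,0,1,2,1,2,3,0,1,2,1,2,1,1,1,2,1,3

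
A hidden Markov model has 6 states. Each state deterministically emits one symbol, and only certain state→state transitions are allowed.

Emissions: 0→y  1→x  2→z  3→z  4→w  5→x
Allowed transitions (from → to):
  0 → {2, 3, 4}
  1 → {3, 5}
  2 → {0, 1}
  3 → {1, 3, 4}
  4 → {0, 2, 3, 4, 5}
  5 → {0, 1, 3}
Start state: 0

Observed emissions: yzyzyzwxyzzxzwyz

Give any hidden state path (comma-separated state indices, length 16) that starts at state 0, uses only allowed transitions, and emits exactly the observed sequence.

0,2,0,2,0,3,4,5,0,3,3,1,3,4,0,2

  pos 0: y in {0}, choose 0; start
  pos 1: z in {2,3}, choose 2; 0->2 ok
  pos 2: y in {0}, choose 0; 2->0 ok
  pos 3: z in {2,3}, choose 2; 0->2 ok
  pos 4: y in {0}, choose 0; 2->0 ok
  pos 5: z in {2,3}, choose 3; 0->3 ok
  pos 6: w in {4}, choose 4; 3->4 ok
  pos 7: x in {1,5}, choose 5; 4->5 ok
  pos 8: y in {0}, choose 0; 5->0 ok
  pos 9: z in {2,3}, choose 3; 0->3 ok
  pos 10: z in {2,3}, choose 3; 3->3 ok
  pos 11: x in {1,5}, choose 1; 3->1 ok
  pos 12: z in {2,3}, choose 3; 1->3 ok
  pos 13: w in {4}, choose 4; 3->4 ok
  pos 14: y in {0}, choose 0; 4->0 ok
  pos 15: z in {2,3}, choose 2; 0->2 ok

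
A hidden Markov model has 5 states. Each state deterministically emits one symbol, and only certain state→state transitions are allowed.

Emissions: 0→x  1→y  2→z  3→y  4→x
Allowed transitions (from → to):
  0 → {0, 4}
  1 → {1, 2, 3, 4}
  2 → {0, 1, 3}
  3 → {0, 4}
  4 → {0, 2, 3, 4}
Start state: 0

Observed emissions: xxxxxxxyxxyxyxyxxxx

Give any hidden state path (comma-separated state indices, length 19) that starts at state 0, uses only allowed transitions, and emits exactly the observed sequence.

0,0,0,0,0,0,4,3,0,4,3,4,3,4,3,4,4,4,0

  pos 0: x in {0,4}, choose 0; start
  pos 1: x in {0,4}, choose 0; 0->0 ok
  pos 2: x in {0,4}, choose 0; 0->0 ok
  pos 3: x in {0,4}, choose 0; 0->0 ok
  pos 4: x in {0,4}, choose 0; 0->0 ok
  pos 5: x in {0,4}, choose 0; 0->0 ok
  pos 6: x in {0,4}, choose 4; 0->4 ok
  pos 7: y in {1,3}, choose 3; 4->3 ok
  pos 8: x in {0,4}, choose 0; 3->0 ok
  pos 9: x in {0,4}, choose 4; 0->4 ok
  pos 10: y in {1,3}, choose 3; 4->3 ok
  pos 11: x in {0,4}, choose 4; 3->4 ok
  pos 12: y in {1,3}, choose 3; 4->3 ok
  pos 13: x in {0,4}, choose 4; 3->4 ok
  pos 14: y in {1,3}, choose 3; 4->3 ok
  pos 15: x in {0,4}, choose 4; 3->4 ok
  pos 16: x in {0,4}, choose 4; 4->4 ok
  pos 17: x in {0,4}, choose 4; 4->4 ok
  pos 18: x in {0,4}, choose 0; 4->0 ok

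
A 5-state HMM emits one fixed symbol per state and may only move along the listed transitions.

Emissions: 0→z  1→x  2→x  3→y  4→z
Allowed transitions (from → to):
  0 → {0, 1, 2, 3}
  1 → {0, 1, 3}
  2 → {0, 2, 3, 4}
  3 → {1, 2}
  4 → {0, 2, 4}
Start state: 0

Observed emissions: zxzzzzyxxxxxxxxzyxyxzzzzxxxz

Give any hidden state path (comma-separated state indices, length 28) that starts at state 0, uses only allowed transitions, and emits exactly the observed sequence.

  0: obs=z cand={0,4} pick 0 [start]
  1: obs=x cand={1,2} pick 2 [0->2 ok]
  2: obs=z cand={0,4} pick 4 [2->4 ok]
  3: obs=z cand={0,4} pick 4 [4->4 ok]
  4: obs=z cand={0,4} pick 4 [4->4 ok]
  5: obs=z cand={0,4} pick 0 [4->0 ok]
  6: obs=y cand={3} pick 3 [0->3 ok]
  7: obs=x cand={1,2} pick 1 [3->1 ok]
  8: obs=x cand={1,2} pick 1 [1->1 ok]
  9: obs=x cand={1,2} pick 1 [1->1 ok]
  10: obs=x cand={1,2} pick 1 [1->1 ok]
  11: obs=x cand={1,2} pick 1 [1->1 ok]
  12: obs=x cand={1,2} pick 1 [1->1 ok]
  13: obs=x cand={1,2} pick 1 [1->1 ok]
  14: obs=x cand={1,2} pick 1 [1->1 ok]
  15: obs=z cand={0,4} pick 0 [1->0 ok]
  16: obs=y cand={3} pick 3 [0->3 ok]
  17: obs=x cand={1,2} pick 2 [3->2 ok]
  18: obs=y cand={3} pick 3 [2->3 ok]
  19: obs=x cand={1,2} pick 2 [3->2 ok]
  20: obs=z cand={0,4} pick 4 [2->4 ok]
  21: obs=z cand={0,4} pick 4 [4->4 ok]
  22: obs=z cand={0,4} pick 4 [4->4 ok]
  23: obs=z cand={0,4} pick 0 [4->0 ok]
  24: obs=x cand={1,2} pick 1 [0->1 ok]
  25: obs=x cand={1,2} pick 1 [1->1 ok]
  26: obs=x cand={1,2} pick 1 [1->1 ok]
  27: obs=z cand={0,4} pick 0 [1->0 ok]

0,2,4,4,4,0,3,1,1,1,1,1,1,1,1,0,3,2,3,2,4,4,4,0,1,1,1,0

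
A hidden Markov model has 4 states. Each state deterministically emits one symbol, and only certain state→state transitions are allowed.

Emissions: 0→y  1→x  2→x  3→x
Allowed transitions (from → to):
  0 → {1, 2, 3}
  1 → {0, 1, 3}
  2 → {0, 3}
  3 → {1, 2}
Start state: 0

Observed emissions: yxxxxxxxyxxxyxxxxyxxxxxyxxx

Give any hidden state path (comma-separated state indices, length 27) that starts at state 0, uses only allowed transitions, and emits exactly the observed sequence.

  pos 0: y in {0}, choose 0; start
  pos 1: x in {1,2,3}, choose 2; 0->2 ok
  pos 2: x in {1,2,3}, choose 3; 2->3 ok
  pos 3: x in {1,2,3}, choose 1; 3->1 ok
  pos 4: x in {1,2,3}, choose 3; 1->3 ok
  pos 5: x in {1,2,3}, choose 1; 3->1 ok
  pos 6: x in {1,2,3}, choose 3; 1->3 ok
  pos 7: x in {1,2,3}, choose 2; 3->2 ok
  pos 8: y in {0}, choose 0; 2->0 ok
  pos 9: x in {1,2,3}, choose 1; 0->1 ok
  pos 10: x in {1,2,3}, choose 3; 1->3 ok
  pos 11: x in {1,2,3}, choose 2; 3->2 ok
  pos 12: y in {0}, choose 0; 2->0 ok
  pos 13: x in {1,2,3}, choose 1; 0->1 ok
  pos 14: x in {1,2,3}, choose 1; 1->1 ok
  pos 15: x in {1,2,3}, choose 1; 1->1 ok
  pos 16: x in {1,2,3}, choose 1; 1->1 ok
  pos 17: y in {0}, choose 0; 1->0 ok
  pos 18: x in {1,2,3}, choose 1; 0->1 ok
  pos 19: x in {1,2,3}, choose 1; 1->1 ok
  pos 20: x in {1,2,3}, choose 1; 1->1 ok
  pos 21: x in {1,2,3}, choose 3; 1->3 ok
  pos 22: x in {1,2,3}, choose 2; 3->2 ok
  pos 23: y in {0}, choose 0; 2->0 ok
  pos 24: x in {1,2,3}, choose 1; 0->1 ok
  pos 25: x in {1,2,3}, choose 3; 1->3 ok
  pos 26: x in {1,2,3}, choose 1; 3->1 ok

0,2,3,1,3,1,3,2,0,1,3,2,0,1,1,1,1,0,1,1,1,3,2,0,1,3,1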